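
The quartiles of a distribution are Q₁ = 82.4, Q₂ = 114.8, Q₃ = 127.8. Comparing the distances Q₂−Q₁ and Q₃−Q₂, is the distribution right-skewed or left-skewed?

Q₂ − Q₁ = 32.4;  Q₃ − Q₂ = 13.0
Q₂ − Q₁ > Q₃ − Q₂ ⇒ the lower half is more spread out ⇒ left-skewed.

left-skewed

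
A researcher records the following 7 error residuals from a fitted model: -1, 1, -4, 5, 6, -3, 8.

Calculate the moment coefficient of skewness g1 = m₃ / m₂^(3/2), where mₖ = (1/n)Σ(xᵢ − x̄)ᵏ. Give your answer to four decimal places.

x̄ = (-1 + 1 - 4 + 5 + 6 - 3 + 8) / 7 = 1.7143
deviations (xᵢ − x̄): -2.7143, -0.7143, -5.7143, 3.2857, 4.2857, -4.7143, 6.2857
Σ(xᵢ − x̄)² = 131.4286 ⇒ m₂ = 131.4286/7 = 18.77551
Σ(xᵢ − x̄)³ = 50.8163 ⇒ m₃ = 50.8163/7 = 7.25948
m₂^(3/2) = 18.77551^(1.5) = 81.35563
g1 = m₃ / m₂^(3/2) = 7.25948 / 81.35563 ≈ 0.0892

0.0892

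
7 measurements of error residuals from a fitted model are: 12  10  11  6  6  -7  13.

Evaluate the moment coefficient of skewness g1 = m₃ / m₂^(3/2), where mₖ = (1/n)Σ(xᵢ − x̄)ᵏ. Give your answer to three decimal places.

-1.418

x̄ = (12 + 10 + 11 + 6 + 6 - 7 + 13) / 7 = 7.2857
deviations (xᵢ − x̄): 4.7143, 2.7143, 3.7143, -1.2857, -1.2857, -14.2857, 5.7143
Σ(xᵢ − x̄)² = 283.4286 ⇒ m₂ = 283.4286/7 = 40.48980
Σ(xᵢ − x̄)³ = -2557.1020 ⇒ m₃ = -2557.1020/7 = -365.30029
m₂^(3/2) = 40.48980^(1.5) = 257.64302
g1 = m₃ / m₂^(3/2) = -365.30029 / 257.64302 ≈ -1.418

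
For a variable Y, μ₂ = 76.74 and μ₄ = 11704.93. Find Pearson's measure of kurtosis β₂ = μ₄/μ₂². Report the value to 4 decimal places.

1.9876

μ₂² = 76.74² = 5889.02760
μ₄/μ₂² = 11704.93 / 5889.02760 = 1.98758
β₂ ≈ 1.9876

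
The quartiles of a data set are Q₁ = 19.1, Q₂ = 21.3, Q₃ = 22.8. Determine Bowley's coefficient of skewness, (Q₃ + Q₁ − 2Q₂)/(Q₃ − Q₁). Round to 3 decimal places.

-0.189

numerator: Q₃ + Q₁ − 2Q₂ = 22.8 + 19.1 − 2×21.3 = -0.7000
denominator: Q₃ − Q₁ = 22.8 − 19.1 = 3.7000
Bowley skewness = -0.7000 / 3.7000 ≈ -0.189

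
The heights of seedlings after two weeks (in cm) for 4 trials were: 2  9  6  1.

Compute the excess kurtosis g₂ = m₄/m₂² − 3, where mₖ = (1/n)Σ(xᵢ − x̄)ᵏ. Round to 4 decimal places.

x̄ = 4.5000
Σ(xᵢ − x̄)² = 41.0000 ⇒ m₂ = 10.25000
Σ(xᵢ − x̄)⁴ = 604.2500 ⇒ m₄ = 151.06250
m₂² = 105.06250
g₂ = m₄/m₂² − 3 = 1.43783 − 3 ≈ -1.5622

-1.5622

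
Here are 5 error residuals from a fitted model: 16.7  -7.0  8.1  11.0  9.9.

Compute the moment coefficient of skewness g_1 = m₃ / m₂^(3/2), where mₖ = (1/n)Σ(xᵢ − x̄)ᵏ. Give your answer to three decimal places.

-0.985

x̄ = (16.7 - 7.0 + 8.1 + 11.0 + 9.9) / 5 = 7.7400
deviations (xᵢ − x̄): 8.9600, -14.7400, 0.3600, 3.2600, 2.1600
Σ(xᵢ − x̄)² = 312.9720 ⇒ m₂ = 312.9720/5 = 62.59440
Σ(xᵢ − x̄)³ = -2438.4310 ⇒ m₃ = -2438.4310/5 = -487.68619
m₂^(3/2) = 62.59440^(1.5) = 495.22575
g_1 = m₃ / m₂^(3/2) = -487.68619 / 495.22575 ≈ -0.985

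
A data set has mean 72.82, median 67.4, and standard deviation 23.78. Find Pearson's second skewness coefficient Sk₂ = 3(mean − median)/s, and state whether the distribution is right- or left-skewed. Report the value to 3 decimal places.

Sk₂ = 3(72.82 − 67.4) / 23.78 = 3 × 5.4200 / 23.78
    = 16.2600 / 23.78 ≈ 0.684
Sk₂ > 0 ⇒ mean > median ⇒ right-skewed (positive skew).

0.684, right-skewed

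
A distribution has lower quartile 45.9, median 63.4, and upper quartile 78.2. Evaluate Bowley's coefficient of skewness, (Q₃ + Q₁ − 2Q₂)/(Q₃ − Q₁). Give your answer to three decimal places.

-0.084

numerator: Q₃ + Q₁ − 2Q₂ = 78.2 + 45.9 − 2×63.4 = -2.7000
denominator: Q₃ − Q₁ = 78.2 − 45.9 = 32.3000
Bowley skewness = -2.7000 / 32.3000 ≈ -0.084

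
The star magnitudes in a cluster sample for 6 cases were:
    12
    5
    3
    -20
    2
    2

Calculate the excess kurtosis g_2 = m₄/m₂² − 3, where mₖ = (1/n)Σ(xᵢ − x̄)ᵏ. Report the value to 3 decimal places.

0.514

x̄ = 0.6667
Σ(xᵢ − x̄)² = 583.3333 ⇒ m₂ = 97.22222
Σ(xᵢ − x̄)⁴ = 199310.4444 ⇒ m₄ = 33218.40741
m₂² = 9452.16049
g_2 = m₄/m₂² − 3 = 3.51437 − 3 ≈ 0.514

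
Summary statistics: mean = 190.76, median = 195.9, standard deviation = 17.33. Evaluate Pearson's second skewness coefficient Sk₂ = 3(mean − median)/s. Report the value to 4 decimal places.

-0.8898

Sk₂ = 3(190.76 − 195.9) / 17.33 = 3 × -5.1400 / 17.33
    = -15.4200 / 17.33 ≈ -0.8898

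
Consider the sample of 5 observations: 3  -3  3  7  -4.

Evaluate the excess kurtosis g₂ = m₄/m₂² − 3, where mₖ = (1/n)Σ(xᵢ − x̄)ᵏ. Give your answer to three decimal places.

-1.474

x̄ = 1.2000
Σ(xᵢ − x̄)² = 84.8000 ⇒ m₂ = 16.96000
Σ(xᵢ − x̄)⁴ = 2194.9760 ⇒ m₄ = 438.99520
m₂² = 287.64160
g₂ = m₄/m₂² − 3 = 1.52619 − 3 ≈ -1.474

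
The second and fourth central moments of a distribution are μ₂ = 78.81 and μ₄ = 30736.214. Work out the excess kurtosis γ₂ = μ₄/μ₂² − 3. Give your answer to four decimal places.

μ₂² = 78.81² = 6211.01610
μ₄/μ₂² = 30736.214 / 6211.01610 = 4.94866
γ₂ = 4.94866 − 3 ≈ 1.9487

1.9487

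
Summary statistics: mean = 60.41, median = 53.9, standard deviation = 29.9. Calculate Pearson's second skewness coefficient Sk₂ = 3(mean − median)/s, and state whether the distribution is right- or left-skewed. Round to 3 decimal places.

Sk₂ = 3(60.41 − 53.9) / 29.9 = 3 × 6.5100 / 29.9
    = 19.5300 / 29.9 ≈ 0.653
Sk₂ > 0 ⇒ mean > median ⇒ right-skewed (positive skew).

0.653, right-skewed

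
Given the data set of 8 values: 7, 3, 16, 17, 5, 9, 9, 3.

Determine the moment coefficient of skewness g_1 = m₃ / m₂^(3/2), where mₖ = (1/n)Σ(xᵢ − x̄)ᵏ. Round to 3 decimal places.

x̄ = (7 + 3 + 16 + 17 + 5 + 9 + 9 + 3) / 8 = 8.6250
deviations (xᵢ − x̄): -1.6250, -5.6250, 7.3750, 8.3750, -3.6250, 0.3750, 0.3750, -5.6250
Σ(xᵢ − x̄)² = 203.8750 ⇒ m₂ = 203.8750/8 = 25.48438
Σ(xᵢ − x̄)³ = 580.7813 ⇒ m₃ = 580.7813/8 = 72.59766
m₂^(3/2) = 25.48438^(1.5) = 128.65035
g_1 = m₃ / m₂^(3/2) = 72.59766 / 128.65035 ≈ 0.564

0.564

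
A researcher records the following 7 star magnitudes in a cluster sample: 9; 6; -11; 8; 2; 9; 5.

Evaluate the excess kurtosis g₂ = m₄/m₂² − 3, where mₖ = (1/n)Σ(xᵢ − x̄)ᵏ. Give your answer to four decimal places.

1.0572

x̄ = 4.0000
Σ(xᵢ − x̄)² = 300.0000 ⇒ m₂ = 42.85714
Σ(xᵢ − x̄)⁴ = 52164.0000 ⇒ m₄ = 7452.00000
m₂² = 1836.73469
g₂ = m₄/m₂² − 3 = 4.05720 − 3 ≈ 1.0572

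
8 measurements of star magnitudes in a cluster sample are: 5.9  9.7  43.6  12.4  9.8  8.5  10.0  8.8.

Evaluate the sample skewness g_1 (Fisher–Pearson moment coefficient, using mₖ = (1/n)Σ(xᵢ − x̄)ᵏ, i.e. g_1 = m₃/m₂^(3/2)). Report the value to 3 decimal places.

2.169

x̄ = (5.9 + 9.7 + 43.6 + 12.4 + 9.8 + 8.5 + 10.0 + 8.8) / 8 = 13.5875
deviations (xᵢ − x̄): -7.6875, -3.8875, 30.0125, -1.1875, -3.7875, -5.0875, -3.5875, -4.7875
Σ(xᵢ − x̄)² = 1052.3888 ⇒ m₂ = 1052.3888/8 = 131.54859
Σ(xᵢ − x̄)³ = 26177.1136 ⇒ m₃ = 26177.1136/8 = 3272.13920
m₂^(3/2) = 131.54859^(1.5) = 1508.79180
g_1 = m₃ / m₂^(3/2) = 3272.13920 / 1508.79180 ≈ 2.169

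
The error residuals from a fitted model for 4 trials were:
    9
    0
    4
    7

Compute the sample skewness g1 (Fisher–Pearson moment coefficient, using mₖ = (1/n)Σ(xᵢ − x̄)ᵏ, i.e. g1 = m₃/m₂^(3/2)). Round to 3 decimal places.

x̄ = (9 + 0 + 4 + 7) / 4 = 5.0000
deviations (xᵢ − x̄): 4.0000, -5.0000, -1.0000, 2.0000
Σ(xᵢ − x̄)² = 46.0000 ⇒ m₂ = 46.0000/4 = 11.50000
Σ(xᵢ − x̄)³ = -54.0000 ⇒ m₃ = -54.0000/4 = -13.50000
m₂^(3/2) = 11.50000^(1.5) = 38.99840
g1 = m₃ / m₂^(3/2) = -13.50000 / 38.99840 ≈ -0.346

-0.346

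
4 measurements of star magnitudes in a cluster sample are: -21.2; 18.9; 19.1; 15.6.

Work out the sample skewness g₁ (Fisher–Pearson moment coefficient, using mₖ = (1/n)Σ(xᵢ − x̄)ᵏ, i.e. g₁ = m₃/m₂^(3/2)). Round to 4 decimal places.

x̄ = (-21.2 + 18.9 + 19.1 + 15.6) / 4 = 8.1000
deviations (xᵢ − x̄): -29.3000, 10.8000, 11.0000, 7.5000
Σ(xᵢ − x̄)² = 1152.3800 ⇒ m₂ = 1152.3800/4 = 288.09500
Σ(xᵢ − x̄)³ = -22141.1700 ⇒ m₃ = -22141.1700/4 = -5535.29250
m₂^(3/2) = 288.09500^(1.5) = 4889.94058
g₁ = m₃ / m₂^(3/2) = -5535.29250 / 4889.94058 ≈ -1.1320

-1.1320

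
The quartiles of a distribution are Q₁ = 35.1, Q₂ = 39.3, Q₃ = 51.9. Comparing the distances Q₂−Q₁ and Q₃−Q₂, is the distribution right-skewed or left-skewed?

right-skewed

Q₂ − Q₁ = 4.2;  Q₃ − Q₂ = 12.6
Q₃ − Q₂ > Q₂ − Q₁ ⇒ the upper half is more spread out ⇒ right-skewed.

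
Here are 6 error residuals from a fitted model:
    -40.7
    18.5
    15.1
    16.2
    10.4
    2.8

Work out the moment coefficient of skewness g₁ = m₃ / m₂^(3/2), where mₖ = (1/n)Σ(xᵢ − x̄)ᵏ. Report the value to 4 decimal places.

-1.5600

x̄ = (-40.7 + 18.5 + 15.1 + 16.2 + 10.4 + 2.8) / 6 = 3.7167
deviations (xᵢ − x̄): -44.4167, 14.7833, 11.3833, 12.4833, 6.6833, -0.9167
Σ(xᵢ − x̄)² = 2522.3083 ⇒ m₂ = 2522.3083/6 = 420.38472
Σ(xᵢ − x̄)³ = -80678.0044 ⇒ m₃ = -80678.0044/6 = -13446.33407
m₂^(3/2) = 420.38472^(1.5) = 8619.26804
g₁ = m₃ / m₂^(3/2) = -13446.33407 / 8619.26804 ≈ -1.5600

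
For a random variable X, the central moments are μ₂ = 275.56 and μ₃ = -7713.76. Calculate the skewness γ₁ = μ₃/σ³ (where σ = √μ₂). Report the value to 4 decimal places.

σ = √μ₂ = √275.56 = 16.60000
σ³ = μ₂^(3/2) = 4574.29600
γ₁ = μ₃/σ³ = -7713.76 / 4574.29600 ≈ -1.6863

-1.6863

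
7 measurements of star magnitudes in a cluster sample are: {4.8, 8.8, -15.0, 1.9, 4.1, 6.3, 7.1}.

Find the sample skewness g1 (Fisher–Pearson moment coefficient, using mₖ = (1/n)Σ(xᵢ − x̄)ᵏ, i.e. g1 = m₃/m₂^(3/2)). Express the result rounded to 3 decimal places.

-1.728

x̄ = (4.8 + 8.8 - 15.0 + 1.9 + 4.1 + 6.3 + 7.1) / 7 = 2.5714
deviations (xᵢ − x̄): 2.2286, 6.2286, -17.5714, -0.6714, 1.5286, 3.7286, 4.5286
Σ(xᵢ − x̄)² = 389.7143 ⇒ m₂ = 389.7143/7 = 55.67347
Σ(xᵢ − x̄)³ = -5024.5858 ⇒ m₃ = -5024.5858/7 = -717.79797
m₂^(3/2) = 55.67347^(1.5) = 415.40568
g1 = m₃ / m₂^(3/2) = -717.79797 / 415.40568 ≈ -1.728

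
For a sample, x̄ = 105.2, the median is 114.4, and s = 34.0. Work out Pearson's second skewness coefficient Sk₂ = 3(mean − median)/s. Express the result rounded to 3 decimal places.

Sk₂ = 3(105.2 − 114.4) / 34.0 = 3 × -9.2000 / 34.0
    = -27.6000 / 34.0 ≈ -0.812

-0.812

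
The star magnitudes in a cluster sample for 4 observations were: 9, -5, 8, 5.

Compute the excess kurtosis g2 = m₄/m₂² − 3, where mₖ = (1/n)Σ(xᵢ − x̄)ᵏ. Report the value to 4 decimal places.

-0.8688

x̄ = 4.2500
Σ(xᵢ − x̄)² = 122.7500 ⇒ m₂ = 30.68750
Σ(xᵢ − x̄)⁴ = 8028.0781 ⇒ m₄ = 2007.01953
m₂² = 941.72266
g2 = m₄/m₂² − 3 = 2.13122 − 3 ≈ -0.8688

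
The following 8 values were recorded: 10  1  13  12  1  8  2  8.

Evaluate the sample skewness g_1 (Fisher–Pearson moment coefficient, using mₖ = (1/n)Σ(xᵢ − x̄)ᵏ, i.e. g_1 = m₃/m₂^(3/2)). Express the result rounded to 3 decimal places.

-0.159

x̄ = (10 + 1 + 13 + 12 + 1 + 8 + 2 + 8) / 8 = 6.8750
deviations (xᵢ − x̄): 3.1250, -5.8750, 6.1250, 5.1250, -5.8750, 1.1250, -4.8750, 1.1250
Σ(xᵢ − x̄)² = 168.8750 ⇒ m₂ = 168.8750/8 = 21.10938
Σ(xᵢ − x̄)³ = -123.6563 ⇒ m₃ = -123.6563/8 = -15.45703
m₂^(3/2) = 21.10938^(1.5) = 96.98690
g_1 = m₃ / m₂^(3/2) = -15.45703 / 96.98690 ≈ -0.159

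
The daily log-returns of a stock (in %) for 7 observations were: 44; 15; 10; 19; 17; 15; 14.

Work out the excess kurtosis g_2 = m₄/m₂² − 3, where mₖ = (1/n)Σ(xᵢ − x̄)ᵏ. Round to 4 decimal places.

1.6431

x̄ = 19.1429
Σ(xᵢ − x̄)² = 766.8571 ⇒ m₂ = 109.55102
Σ(xᵢ − x̄)⁴ = 390070.0525 ⇒ m₄ = 55724.29321
m₂² = 12001.42607
g_2 = m₄/m₂² − 3 = 4.64314 − 3 ≈ 1.6431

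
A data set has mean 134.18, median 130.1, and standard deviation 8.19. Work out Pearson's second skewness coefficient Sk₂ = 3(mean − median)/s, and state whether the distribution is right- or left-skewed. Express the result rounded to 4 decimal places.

Sk₂ = 3(134.18 − 130.1) / 8.19 = 3 × 4.0800 / 8.19
    = 12.2400 / 8.19 ≈ 1.4945
Sk₂ > 0 ⇒ mean > median ⇒ right-skewed (positive skew).

1.4945, right-skewed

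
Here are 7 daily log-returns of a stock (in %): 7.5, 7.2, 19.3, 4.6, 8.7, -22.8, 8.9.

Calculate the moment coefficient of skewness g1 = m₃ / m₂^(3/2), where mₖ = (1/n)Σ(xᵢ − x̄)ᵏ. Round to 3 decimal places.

x̄ = (7.5 + 7.2 + 19.3 + 4.6 + 8.7 - 22.8 + 8.9) / 7 = 4.7714
deviations (xᵢ − x̄): 2.7286, 2.4286, 14.5286, -0.1714, 3.9286, -27.5714, 4.1286
Σ(xᵢ − x̄)² = 1017.1143 ⇒ m₂ = 1017.1143/7 = 145.30204
Σ(xᵢ − x̄)³ = -17727.0306 ⇒ m₃ = -17727.0306/7 = -2532.43294
m₂^(3/2) = 145.30204^(1.5) = 1751.48963
g1 = m₃ / m₂^(3/2) = -2532.43294 / 1751.48963 ≈ -1.446

-1.446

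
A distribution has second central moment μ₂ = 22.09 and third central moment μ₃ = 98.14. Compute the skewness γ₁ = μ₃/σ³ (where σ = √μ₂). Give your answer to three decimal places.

σ = √μ₂ = √22.09 = 4.70000
σ³ = μ₂^(3/2) = 103.82300
γ₁ = μ₃/σ³ = 98.14 / 103.82300 ≈ 0.945

0.945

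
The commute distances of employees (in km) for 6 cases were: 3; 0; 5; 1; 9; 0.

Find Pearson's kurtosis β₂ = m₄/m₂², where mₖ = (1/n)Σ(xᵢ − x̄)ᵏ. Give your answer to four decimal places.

x̄ = 3.0000
Σ(xᵢ − x̄)² = 62.0000 ⇒ m₂ = 10.33333
Σ(xᵢ − x̄)⁴ = 1490.0000 ⇒ m₄ = 248.33333
m₂² = 106.77778
β₂ = m₄/m₂² = 248.33333 / 106.77778 ≈ 2.3257

2.3257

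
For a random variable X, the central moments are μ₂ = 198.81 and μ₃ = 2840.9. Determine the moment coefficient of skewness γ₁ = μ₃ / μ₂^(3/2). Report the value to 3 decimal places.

1.013

σ = √μ₂ = √198.81 = 14.10000
σ³ = μ₂^(3/2) = 2803.22100
γ₁ = μ₃/σ³ = 2840.9 / 2803.22100 ≈ 1.013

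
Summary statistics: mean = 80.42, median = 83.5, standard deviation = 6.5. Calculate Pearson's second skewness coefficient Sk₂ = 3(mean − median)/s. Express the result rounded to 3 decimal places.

-1.422

Sk₂ = 3(80.42 − 83.5) / 6.5 = 3 × -3.0800 / 6.5
    = -9.2400 / 6.5 ≈ -1.422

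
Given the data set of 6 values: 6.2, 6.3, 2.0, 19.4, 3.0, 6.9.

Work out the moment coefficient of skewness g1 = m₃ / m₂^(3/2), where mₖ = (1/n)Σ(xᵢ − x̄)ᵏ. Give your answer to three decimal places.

1.382

x̄ = (6.2 + 6.3 + 2.0 + 19.4 + 3.0 + 6.9) / 6 = 7.3000
deviations (xᵢ − x̄): -1.1000, -1.0000, -5.3000, 12.1000, -4.3000, -0.4000
Σ(xᵢ − x̄)² = 195.3600 ⇒ m₂ = 195.3600/6 = 32.56000
Σ(xᵢ − x̄)³ = 1540.7820 ⇒ m₃ = 1540.7820/6 = 256.79700
m₂^(3/2) = 32.56000^(1.5) = 185.79182
g1 = m₃ / m₂^(3/2) = 256.79700 / 185.79182 ≈ 1.382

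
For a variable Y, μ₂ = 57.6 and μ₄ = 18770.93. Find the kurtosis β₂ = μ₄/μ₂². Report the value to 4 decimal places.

5.6577

μ₂² = 57.6² = 3317.76000
μ₄/μ₂² = 18770.93 / 3317.76000 = 5.65771
β₂ ≈ 5.6577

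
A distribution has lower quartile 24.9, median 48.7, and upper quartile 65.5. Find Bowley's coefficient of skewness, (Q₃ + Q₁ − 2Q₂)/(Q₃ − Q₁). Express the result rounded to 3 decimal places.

-0.172

numerator: Q₃ + Q₁ − 2Q₂ = 65.5 + 24.9 − 2×48.7 = -7.0000
denominator: Q₃ − Q₁ = 65.5 − 24.9 = 40.6000
Bowley skewness = -7.0000 / 40.6000 ≈ -0.172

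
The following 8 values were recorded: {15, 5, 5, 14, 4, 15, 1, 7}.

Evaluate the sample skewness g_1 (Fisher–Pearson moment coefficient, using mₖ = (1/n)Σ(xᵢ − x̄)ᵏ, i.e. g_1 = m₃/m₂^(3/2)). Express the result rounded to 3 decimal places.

x̄ = (15 + 5 + 5 + 14 + 4 + 15 + 1 + 7) / 8 = 8.2500
deviations (xᵢ − x̄): 6.7500, -3.2500, -3.2500, 5.7500, -4.2500, 6.7500, -7.2500, -1.2500
Σ(xᵢ − x̄)² = 217.5000 ⇒ m₂ = 217.5000/8 = 27.18750
Σ(xᵢ − x̄)³ = 276.7500 ⇒ m₃ = 276.7500/8 = 34.59375
m₂^(3/2) = 27.18750^(1.5) = 141.76007
g_1 = m₃ / m₂^(3/2) = 34.59375 / 141.76007 ≈ 0.244

0.244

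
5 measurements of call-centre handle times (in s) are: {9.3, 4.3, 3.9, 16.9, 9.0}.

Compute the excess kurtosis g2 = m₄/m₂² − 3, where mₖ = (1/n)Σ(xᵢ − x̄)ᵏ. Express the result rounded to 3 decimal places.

-0.749

x̄ = 8.6800
Σ(xᵢ − x̄)² = 110.0880 ⇒ m₂ = 22.01760
Σ(xᵢ − x̄)⁴ = 5455.7375 ⇒ m₄ = 1091.14750
m₂² = 484.77471
g2 = m₄/m₂² − 3 = 2.25083 − 3 ≈ -0.749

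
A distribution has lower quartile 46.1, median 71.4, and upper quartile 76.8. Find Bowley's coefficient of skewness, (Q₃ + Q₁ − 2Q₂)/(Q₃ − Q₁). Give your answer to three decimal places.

numerator: Q₃ + Q₁ − 2Q₂ = 76.8 + 46.1 − 2×71.4 = -19.9000
denominator: Q₃ − Q₁ = 76.8 − 46.1 = 30.7000
Bowley skewness = -19.9000 / 30.7000 ≈ -0.648

-0.648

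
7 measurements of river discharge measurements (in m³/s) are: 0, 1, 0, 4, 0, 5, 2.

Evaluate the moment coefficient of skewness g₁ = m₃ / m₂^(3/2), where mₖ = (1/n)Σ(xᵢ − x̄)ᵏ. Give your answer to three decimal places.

x̄ = (0 + 1 + 0 + 4 + 0 + 5 + 2) / 7 = 1.7143
deviations (xᵢ − x̄): -1.7143, -0.7143, -1.7143, 2.2857, -1.7143, 3.2857, 0.2857
Σ(xᵢ − x̄)² = 25.4286 ⇒ m₂ = 25.4286/7 = 3.63265
Σ(xᵢ − x̄)³ = 31.9592 ⇒ m₃ = 31.9592/7 = 4.56560
m₂^(3/2) = 3.63265^(1.5) = 6.92366
g₁ = m₃ / m₂^(3/2) = 4.56560 / 6.92366 ≈ 0.659

0.659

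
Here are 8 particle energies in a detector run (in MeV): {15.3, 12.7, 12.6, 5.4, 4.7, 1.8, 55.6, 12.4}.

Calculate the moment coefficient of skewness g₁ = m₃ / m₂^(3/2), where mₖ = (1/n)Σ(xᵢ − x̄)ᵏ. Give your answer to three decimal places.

x̄ = (15.3 + 12.7 + 12.6 + 5.4 + 4.7 + 1.8 + 55.6 + 12.4) / 8 = 15.0625
deviations (xᵢ − x̄): 0.2375, -2.3625, -2.4625, -9.6625, -10.3625, -13.2625, 40.5375, -2.6625
Σ(xᵢ − x̄)² = 2038.7188 ⇒ m₂ = 2038.7188/8 = 254.83984
Σ(xᵢ − x̄)³ = 62220.1833 ⇒ m₃ = 62220.1833/8 = 7777.52291
m₂^(3/2) = 254.83984^(1.5) = 4068.18782
g₁ = m₃ / m₂^(3/2) = 7777.52291 / 4068.18782 ≈ 1.912

1.912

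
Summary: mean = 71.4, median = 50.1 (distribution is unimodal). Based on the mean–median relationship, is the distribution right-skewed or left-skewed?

mean − median = 71.4 − 50.1 = 21.3
mean > median ⇒ the longer tail is on the right ⇒ right-skewed (positively skewed).

right-skewed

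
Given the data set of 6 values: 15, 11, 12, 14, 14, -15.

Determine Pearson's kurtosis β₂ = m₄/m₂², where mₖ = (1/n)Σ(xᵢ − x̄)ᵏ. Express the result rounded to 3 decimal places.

x̄ = 8.5000
Σ(xᵢ − x̄)² = 673.5000 ⇒ m₂ = 112.25000
Σ(xᵢ − x̄)⁴ = 308784.3750 ⇒ m₄ = 51464.06250
m₂² = 12600.06250
β₂ = m₄/m₂² = 51464.06250 / 12600.06250 ≈ 4.084

4.084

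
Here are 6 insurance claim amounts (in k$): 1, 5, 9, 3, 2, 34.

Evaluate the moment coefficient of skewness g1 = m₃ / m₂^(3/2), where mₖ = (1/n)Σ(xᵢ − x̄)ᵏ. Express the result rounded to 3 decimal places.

x̄ = (1 + 5 + 9 + 3 + 2 + 34) / 6 = 9.0000
deviations (xᵢ − x̄): -8.0000, -4.0000, 0.0000, -6.0000, -7.0000, 25.0000
Σ(xᵢ − x̄)² = 790.0000 ⇒ m₂ = 790.0000/6 = 131.66667
Σ(xᵢ − x̄)³ = 14490.0000 ⇒ m₃ = 14490.0000/6 = 2415.00000
m₂^(3/2) = 131.66667^(1.5) = 1510.82360
g1 = m₃ / m₂^(3/2) = 2415.00000 / 1510.82360 ≈ 1.598

1.598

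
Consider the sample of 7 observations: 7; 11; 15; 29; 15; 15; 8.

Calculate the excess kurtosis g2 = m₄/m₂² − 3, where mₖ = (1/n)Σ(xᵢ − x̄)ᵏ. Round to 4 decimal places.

x̄ = 14.2857
Σ(xᵢ − x̄)² = 321.4286 ⇒ m₂ = 45.91837
Σ(xᵢ − x̄)⁴ = 51372.7172 ⇒ m₄ = 7338.95960
m₂² = 2108.49646
g2 = m₄/m₂² − 3 = 3.48066 − 3 ≈ 0.4807

0.4807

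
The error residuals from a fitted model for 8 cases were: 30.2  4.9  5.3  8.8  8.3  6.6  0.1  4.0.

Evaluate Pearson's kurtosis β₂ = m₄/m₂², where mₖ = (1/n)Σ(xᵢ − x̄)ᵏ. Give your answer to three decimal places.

5.229

x̄ = 8.5250
Σ(xᵢ − x̄)² = 588.6350 ⇒ m₂ = 73.57937
Σ(xᵢ − x̄)⁴ = 226469.4146 ⇒ m₄ = 28308.67682
m₂² = 5413.92443
β₂ = m₄/m₂² = 28308.67682 / 5413.92443 ≈ 5.229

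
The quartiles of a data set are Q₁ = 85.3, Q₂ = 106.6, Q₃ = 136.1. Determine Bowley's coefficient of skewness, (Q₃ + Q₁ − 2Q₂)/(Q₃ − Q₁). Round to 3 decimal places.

numerator: Q₃ + Q₁ − 2Q₂ = 136.1 + 85.3 − 2×106.6 = 8.2000
denominator: Q₃ − Q₁ = 136.1 − 85.3 = 50.8000
Bowley skewness = 8.2000 / 50.8000 ≈ 0.161

0.161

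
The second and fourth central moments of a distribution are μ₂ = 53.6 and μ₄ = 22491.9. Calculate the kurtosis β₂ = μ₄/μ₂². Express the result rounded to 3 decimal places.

7.829

μ₂² = 53.6² = 2872.96000
μ₄/μ₂² = 22491.9 / 2872.96000 = 7.82882
β₂ ≈ 7.829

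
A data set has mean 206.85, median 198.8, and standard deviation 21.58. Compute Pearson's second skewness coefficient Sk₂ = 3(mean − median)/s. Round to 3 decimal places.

Sk₂ = 3(206.85 − 198.8) / 21.58 = 3 × 8.0500 / 21.58
    = 24.1500 / 21.58 ≈ 1.119

1.119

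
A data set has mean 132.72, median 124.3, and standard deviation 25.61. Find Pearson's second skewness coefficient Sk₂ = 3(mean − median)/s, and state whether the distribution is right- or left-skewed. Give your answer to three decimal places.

Sk₂ = 3(132.72 − 124.3) / 25.61 = 3 × 8.4200 / 25.61
    = 25.2600 / 25.61 ≈ 0.986
Sk₂ > 0 ⇒ mean > median ⇒ right-skewed (positive skew).

0.986, right-skewed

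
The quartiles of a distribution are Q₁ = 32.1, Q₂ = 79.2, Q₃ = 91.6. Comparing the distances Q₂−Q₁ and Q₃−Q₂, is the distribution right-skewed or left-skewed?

left-skewed

Q₂ − Q₁ = 47.1;  Q₃ − Q₂ = 12.4
Q₂ − Q₁ > Q₃ − Q₂ ⇒ the lower half is more spread out ⇒ left-skewed.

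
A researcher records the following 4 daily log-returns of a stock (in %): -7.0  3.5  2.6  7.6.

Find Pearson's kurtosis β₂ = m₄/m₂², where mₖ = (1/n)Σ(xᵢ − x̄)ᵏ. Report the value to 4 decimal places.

2.1058

x̄ = 1.6750
Σ(xᵢ − x̄)² = 114.5475 ⇒ m₂ = 28.63688
Σ(xᵢ − x̄)⁴ = 6907.6392 ⇒ m₄ = 1726.90979
m₂² = 820.07061
β₂ = m₄/m₂² = 1726.90979 / 820.07061 ≈ 2.1058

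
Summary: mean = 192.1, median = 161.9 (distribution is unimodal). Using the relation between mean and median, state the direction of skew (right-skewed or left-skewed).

right-skewed

mean − median = 192.1 − 161.9 = 30.2
mean > median ⇒ the longer tail is on the right ⇒ right-skewed (positively skewed).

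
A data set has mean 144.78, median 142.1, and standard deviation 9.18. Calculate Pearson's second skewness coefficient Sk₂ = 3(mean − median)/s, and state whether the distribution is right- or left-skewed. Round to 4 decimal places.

Sk₂ = 3(144.78 − 142.1) / 9.18 = 3 × 2.6800 / 9.18
    = 8.0400 / 9.18 ≈ 0.8758
Sk₂ > 0 ⇒ mean > median ⇒ right-skewed (positive skew).

0.8758, right-skewed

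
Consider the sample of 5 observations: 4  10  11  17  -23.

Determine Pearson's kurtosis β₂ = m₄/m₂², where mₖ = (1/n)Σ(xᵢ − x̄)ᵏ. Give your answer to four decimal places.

x̄ = 3.8000
Σ(xᵢ − x̄)² = 982.8000 ⇒ m₂ = 196.56000
Σ(xᵢ − x̄)⁴ = 550393.2960 ⇒ m₄ = 110078.65920
m₂² = 38635.83360
β₂ = m₄/m₂² = 110078.65920 / 38635.83360 ≈ 2.8491

2.8491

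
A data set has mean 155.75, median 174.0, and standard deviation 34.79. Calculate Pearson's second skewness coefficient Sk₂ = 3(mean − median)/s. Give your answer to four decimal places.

-1.5737

Sk₂ = 3(155.75 − 174.0) / 34.79 = 3 × -18.2500 / 34.79
    = -54.7500 / 34.79 ≈ -1.5737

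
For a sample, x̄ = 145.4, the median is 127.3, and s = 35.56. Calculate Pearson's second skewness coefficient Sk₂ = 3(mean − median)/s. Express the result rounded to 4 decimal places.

Sk₂ = 3(145.4 − 127.3) / 35.56 = 3 × 18.1000 / 35.56
    = 54.3000 / 35.56 ≈ 1.5270

1.5270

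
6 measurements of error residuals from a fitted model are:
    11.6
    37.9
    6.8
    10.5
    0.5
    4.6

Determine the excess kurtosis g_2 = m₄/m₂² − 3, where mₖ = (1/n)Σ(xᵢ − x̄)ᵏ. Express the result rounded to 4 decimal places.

0.5991

x̄ = 11.9833
Σ(xᵢ − x̄)² = 887.2683 ⇒ m₂ = 147.87806
Σ(xᵢ − x̄)⁴ = 472232.7602 ⇒ m₄ = 78705.46004
m₂² = 21867.91931
g_2 = m₄/m₂² − 3 = 3.59913 − 3 ≈ 0.5991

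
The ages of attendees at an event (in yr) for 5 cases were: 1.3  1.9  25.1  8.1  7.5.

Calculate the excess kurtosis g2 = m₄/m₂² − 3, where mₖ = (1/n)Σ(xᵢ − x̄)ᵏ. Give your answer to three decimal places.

x̄ = 8.7800
Σ(xᵢ − x̄)² = 371.7280 ⇒ m₂ = 74.34560
Σ(xᵢ − x̄)⁴ = 76312.1649 ⇒ m₄ = 15262.43298
m₂² = 5527.26824
g2 = m₄/m₂² − 3 = 2.76130 − 3 ≈ -0.239

-0.239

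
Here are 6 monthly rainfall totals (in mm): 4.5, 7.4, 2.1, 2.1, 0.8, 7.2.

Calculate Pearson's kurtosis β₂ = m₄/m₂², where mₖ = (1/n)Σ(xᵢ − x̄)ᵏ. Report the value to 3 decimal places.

x̄ = 4.0167
Σ(xᵢ − x̄)² = 39.5083 ⇒ m₂ = 6.58472
Σ(xᵢ − x̄)⁴ = 367.8273 ⇒ m₄ = 61.30455
m₂² = 43.35857
β₂ = m₄/m₂² = 61.30455 / 43.35857 ≈ 1.414

1.414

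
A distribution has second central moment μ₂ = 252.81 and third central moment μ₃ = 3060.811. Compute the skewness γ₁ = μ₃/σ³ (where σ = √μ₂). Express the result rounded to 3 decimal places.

σ = √μ₂ = √252.81 = 15.90000
σ³ = μ₂^(3/2) = 4019.67900
γ₁ = μ₃/σ³ = 3060.811 / 4019.67900 ≈ 0.761

0.761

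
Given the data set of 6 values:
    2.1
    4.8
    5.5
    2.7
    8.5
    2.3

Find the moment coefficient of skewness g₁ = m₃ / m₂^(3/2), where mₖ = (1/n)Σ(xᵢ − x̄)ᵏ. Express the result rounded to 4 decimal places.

x̄ = (2.1 + 4.8 + 5.5 + 2.7 + 8.5 + 2.3) / 6 = 4.3167
deviations (xᵢ − x̄): -2.2167, 0.4833, 1.1833, -1.6167, 4.1833, -2.0167
Σ(xᵢ − x̄)² = 30.7283 ⇒ m₂ = 30.7283/6 = 5.12139
Σ(xᵢ − x̄)³ = 51.6606 ⇒ m₃ = 51.6606/6 = 8.61009
m₂^(3/2) = 5.12139^(1.5) = 11.58995
g₁ = m₃ / m₂^(3/2) = 8.61009 / 11.58995 ≈ 0.7429

0.7429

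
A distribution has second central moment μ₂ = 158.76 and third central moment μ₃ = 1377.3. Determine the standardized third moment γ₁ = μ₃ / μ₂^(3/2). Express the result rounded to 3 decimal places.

0.689

σ = √μ₂ = √158.76 = 12.60000
σ³ = μ₂^(3/2) = 2000.37600
γ₁ = μ₃/σ³ = 1377.3 / 2000.37600 ≈ 0.689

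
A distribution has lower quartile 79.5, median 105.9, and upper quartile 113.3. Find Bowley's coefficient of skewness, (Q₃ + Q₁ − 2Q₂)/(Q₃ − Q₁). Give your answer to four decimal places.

numerator: Q₃ + Q₁ − 2Q₂ = 113.3 + 79.5 − 2×105.9 = -19.0000
denominator: Q₃ − Q₁ = 113.3 − 79.5 = 33.8000
Bowley skewness = -19.0000 / 33.8000 ≈ -0.5621

-0.5621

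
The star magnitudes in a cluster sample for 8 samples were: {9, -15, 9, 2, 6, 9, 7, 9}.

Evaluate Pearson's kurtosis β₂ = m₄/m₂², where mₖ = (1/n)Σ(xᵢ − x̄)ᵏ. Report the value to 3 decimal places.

x̄ = 4.5000
Σ(xᵢ − x̄)² = 476.0000 ⇒ m₂ = 59.50000
Σ(xᵢ − x̄)⁴ = 146313.5000 ⇒ m₄ = 18289.18750
m₂² = 3540.25000
β₂ = m₄/m₂² = 18289.18750 / 3540.25000 ≈ 5.166

5.166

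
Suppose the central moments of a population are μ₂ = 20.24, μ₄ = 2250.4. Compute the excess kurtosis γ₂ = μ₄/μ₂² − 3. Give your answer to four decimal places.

2.4934

μ₂² = 20.24² = 409.65760
μ₄/μ₂² = 2250.4 / 409.65760 = 5.49337
γ₂ = 5.49337 − 3 ≈ 2.4934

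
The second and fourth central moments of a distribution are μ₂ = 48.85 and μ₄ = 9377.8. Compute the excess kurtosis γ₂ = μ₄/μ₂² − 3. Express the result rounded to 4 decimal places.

0.9298

μ₂² = 48.85² = 2386.32250
μ₄/μ₂² = 9377.8 / 2386.32250 = 3.92981
γ₂ = 3.92981 − 3 ≈ 0.9298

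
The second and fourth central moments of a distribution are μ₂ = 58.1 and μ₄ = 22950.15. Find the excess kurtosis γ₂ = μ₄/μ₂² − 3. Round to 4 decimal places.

3.7988

μ₂² = 58.1² = 3375.61000
μ₄/μ₂² = 22950.15 / 3375.61000 = 6.79882
γ₂ = 6.79882 − 3 ≈ 3.7988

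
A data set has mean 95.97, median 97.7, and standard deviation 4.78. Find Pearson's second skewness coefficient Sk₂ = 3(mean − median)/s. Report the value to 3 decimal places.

Sk₂ = 3(95.97 − 97.7) / 4.78 = 3 × -1.7300 / 4.78
    = -5.1900 / 4.78 ≈ -1.086

-1.086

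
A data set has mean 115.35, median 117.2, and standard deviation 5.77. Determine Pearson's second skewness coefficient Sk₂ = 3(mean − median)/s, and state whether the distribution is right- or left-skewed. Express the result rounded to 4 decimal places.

-0.9619, left-skewed

Sk₂ = 3(115.35 − 117.2) / 5.77 = 3 × -1.8500 / 5.77
    = -5.5500 / 5.77 ≈ -0.9619
Sk₂ < 0 ⇒ mean < median ⇒ left-skewed (negative skew).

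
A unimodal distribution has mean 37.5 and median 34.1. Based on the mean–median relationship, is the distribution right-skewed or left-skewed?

right-skewed

mean − median = 37.5 − 34.1 = 3.4
mean > median ⇒ the longer tail is on the right ⇒ right-skewed (positively skewed).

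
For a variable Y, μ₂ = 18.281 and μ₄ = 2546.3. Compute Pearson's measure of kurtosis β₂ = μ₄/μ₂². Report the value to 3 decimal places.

7.619

μ₂² = 18.281² = 334.19496
μ₄/μ₂² = 2546.3 / 334.19496 = 7.61921
β₂ ≈ 7.619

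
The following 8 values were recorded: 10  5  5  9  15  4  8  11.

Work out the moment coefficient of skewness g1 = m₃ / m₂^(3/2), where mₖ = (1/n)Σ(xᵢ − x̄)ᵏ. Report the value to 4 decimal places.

x̄ = (10 + 5 + 5 + 9 + 15 + 4 + 8 + 11) / 8 = 8.3750
deviations (xᵢ − x̄): 1.6250, -3.3750, -3.3750, 0.6250, 6.6250, -4.3750, -0.3750, 2.6250
Σ(xᵢ − x̄)² = 95.8750 ⇒ m₂ = 95.8750/8 = 11.98438
Σ(xᵢ − x̄)³ = 152.7188 ⇒ m₃ = 152.7188/8 = 19.08984
m₂^(3/2) = 11.98438^(1.5) = 41.48806
g1 = m₃ / m₂^(3/2) = 19.08984 / 41.48806 ≈ 0.4601

0.4601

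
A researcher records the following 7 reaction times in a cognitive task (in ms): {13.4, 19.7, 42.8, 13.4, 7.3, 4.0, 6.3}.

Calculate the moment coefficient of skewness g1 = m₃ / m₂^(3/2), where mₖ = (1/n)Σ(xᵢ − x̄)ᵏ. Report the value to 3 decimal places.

x̄ = (13.4 + 19.7 + 42.8 + 13.4 + 7.3 + 4.0 + 6.3) / 7 = 15.2714
deviations (xᵢ − x̄): -1.8714, 4.4286, 27.5286, -1.8714, -7.9714, -11.2714, -8.9714
Σ(xᵢ − x̄)² = 1055.5143 ⇒ m₂ = 1055.5143/7 = 150.78776
Σ(xᵢ − x̄)³ = 18274.9168 ⇒ m₃ = 18274.9168/7 = 2610.70240
m₂^(3/2) = 150.78776^(1.5) = 1851.60828
g1 = m₃ / m₂^(3/2) = 2610.70240 / 1851.60828 ≈ 1.410

1.410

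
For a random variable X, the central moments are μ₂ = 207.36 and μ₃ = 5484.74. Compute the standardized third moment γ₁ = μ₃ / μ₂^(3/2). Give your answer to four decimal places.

1.8368

σ = √μ₂ = √207.36 = 14.40000
σ³ = μ₂^(3/2) = 2985.98400
γ₁ = μ₃/σ³ = 5484.74 / 2985.98400 ≈ 1.8368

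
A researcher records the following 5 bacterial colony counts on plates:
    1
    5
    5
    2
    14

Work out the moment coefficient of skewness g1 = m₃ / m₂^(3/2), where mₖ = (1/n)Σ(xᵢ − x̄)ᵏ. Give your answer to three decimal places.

x̄ = (1 + 5 + 5 + 2 + 14) / 5 = 5.4000
deviations (xᵢ − x̄): -4.4000, -0.4000, -0.4000, -3.4000, 8.6000
Σ(xᵢ − x̄)² = 105.2000 ⇒ m₂ = 105.2000/5 = 21.04000
Σ(xᵢ − x̄)³ = 511.4400 ⇒ m₃ = 511.4400/5 = 102.28800
m₂^(3/2) = 21.04000^(1.5) = 96.50918
g1 = m₃ / m₂^(3/2) = 102.28800 / 96.50918 ≈ 1.060

1.060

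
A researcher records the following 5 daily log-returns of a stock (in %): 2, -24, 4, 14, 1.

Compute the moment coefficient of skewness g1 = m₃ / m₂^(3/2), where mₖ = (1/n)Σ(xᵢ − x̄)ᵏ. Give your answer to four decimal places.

-0.9627

x̄ = (2 - 24 + 4 + 14 + 1) / 5 = -0.6000
deviations (xᵢ − x̄): 2.6000, -23.4000, 4.6000, 14.6000, 1.6000
Σ(xᵢ − x̄)² = 791.2000 ⇒ m₂ = 791.2000/5 = 158.24000
Σ(xᵢ − x̄)³ = -9581.7600 ⇒ m₃ = -9581.7600/5 = -1916.35200
m₂^(3/2) = 158.24000^(1.5) = 1990.55605
g1 = m₃ / m₂^(3/2) = -1916.35200 / 1990.55605 ≈ -0.9627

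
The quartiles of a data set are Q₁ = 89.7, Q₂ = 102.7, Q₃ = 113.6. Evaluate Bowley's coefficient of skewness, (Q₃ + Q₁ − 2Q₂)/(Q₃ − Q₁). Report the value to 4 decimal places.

numerator: Q₃ + Q₁ − 2Q₂ = 113.6 + 89.7 − 2×102.7 = -2.1000
denominator: Q₃ − Q₁ = 113.6 − 89.7 = 23.9000
Bowley skewness = -2.1000 / 23.9000 ≈ -0.0879

-0.0879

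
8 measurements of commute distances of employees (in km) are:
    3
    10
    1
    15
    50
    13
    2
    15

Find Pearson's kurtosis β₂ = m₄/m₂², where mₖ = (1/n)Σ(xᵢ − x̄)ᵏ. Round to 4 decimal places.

4.7326

x̄ = 13.6250
Σ(xᵢ − x̄)² = 1747.8750 ⇒ m₂ = 218.48438
Σ(xᵢ − x̄)⁴ = 1807293.7441 ⇒ m₄ = 225911.71802
m₂² = 47735.42212
β₂ = m₄/m₂² = 225911.71802 / 47735.42212 ≈ 4.7326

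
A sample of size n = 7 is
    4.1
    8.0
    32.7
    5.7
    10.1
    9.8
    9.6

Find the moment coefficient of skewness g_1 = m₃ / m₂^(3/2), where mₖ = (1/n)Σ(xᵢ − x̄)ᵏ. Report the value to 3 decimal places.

x̄ = (4.1 + 8.0 + 32.7 + 5.7 + 10.1 + 9.8 + 9.6) / 7 = 11.4286
deviations (xᵢ − x̄): -7.3286, -3.4286, 21.2714, -5.7286, -1.3286, -1.6286, -1.8286
Σ(xᵢ − x̄)² = 558.5143 ⇒ m₂ = 558.5143/7 = 79.78776
Σ(xᵢ − x̄)³ = 8990.0852 ⇒ m₃ = 8990.0852/7 = 1284.29788
m₂^(3/2) = 79.78776^(1.5) = 712.69608
g_1 = m₃ / m₂^(3/2) = 1284.29788 / 712.69608 ≈ 1.802

1.802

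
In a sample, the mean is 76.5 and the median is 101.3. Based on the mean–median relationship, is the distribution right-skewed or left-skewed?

left-skewed

mean − median = 76.5 − 101.3 = -24.8
mean < median ⇒ the longer tail is on the left ⇒ left-skewed (negatively skewed).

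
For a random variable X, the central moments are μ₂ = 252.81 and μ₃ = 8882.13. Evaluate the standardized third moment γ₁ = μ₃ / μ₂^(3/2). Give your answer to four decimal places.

σ = √μ₂ = √252.81 = 15.90000
σ³ = μ₂^(3/2) = 4019.67900
γ₁ = μ₃/σ³ = 8882.13 / 4019.67900 ≈ 2.2097

2.2097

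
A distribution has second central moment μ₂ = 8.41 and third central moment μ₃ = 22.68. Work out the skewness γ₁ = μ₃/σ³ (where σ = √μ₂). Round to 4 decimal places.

σ = √μ₂ = √8.41 = 2.90000
σ³ = μ₂^(3/2) = 24.38900
γ₁ = μ₃/σ³ = 22.68 / 24.38900 ≈ 0.9299

0.9299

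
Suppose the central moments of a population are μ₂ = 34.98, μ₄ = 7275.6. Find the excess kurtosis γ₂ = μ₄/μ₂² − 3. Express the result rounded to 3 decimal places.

μ₂² = 34.98² = 1223.60040
μ₄/μ₂² = 7275.6 / 1223.60040 = 5.94606
γ₂ = 5.94606 − 3 ≈ 2.946

2.946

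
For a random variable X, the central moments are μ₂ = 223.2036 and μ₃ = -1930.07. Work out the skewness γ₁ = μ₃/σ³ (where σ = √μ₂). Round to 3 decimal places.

-0.579

σ = √μ₂ = √223.2036 = 14.94000
σ³ = μ₂^(3/2) = 3334.66178
γ₁ = μ₃/σ³ = -1930.07 / 3334.66178 ≈ -0.579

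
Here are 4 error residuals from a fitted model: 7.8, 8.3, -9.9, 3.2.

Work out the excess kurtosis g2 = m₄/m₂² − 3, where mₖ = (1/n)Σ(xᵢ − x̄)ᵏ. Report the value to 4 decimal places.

-0.8841

x̄ = 2.3500
Σ(xᵢ − x̄)² = 215.8900 ⇒ m₂ = 53.97250
Σ(xᵢ − x̄)⁴ = 24654.8514 ⇒ m₄ = 6163.71286
m₂² = 2913.03076
g2 = m₄/m₂² − 3 = 2.11591 − 3 ≈ -0.8841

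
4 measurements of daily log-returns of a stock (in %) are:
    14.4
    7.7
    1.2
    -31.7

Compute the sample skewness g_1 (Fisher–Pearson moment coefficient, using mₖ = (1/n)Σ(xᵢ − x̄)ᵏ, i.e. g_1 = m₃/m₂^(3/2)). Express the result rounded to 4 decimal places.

-0.9202

x̄ = (14.4 + 7.7 + 1.2 - 31.7) / 4 = -2.1000
deviations (xᵢ − x̄): 16.5000, 9.8000, 3.3000, -29.6000
Σ(xᵢ − x̄)² = 1255.3400 ⇒ m₂ = 1255.3400/4 = 313.83500
Σ(xᵢ − x̄)³ = -20465.0820 ⇒ m₃ = -20465.0820/4 = -5116.27050
m₂^(3/2) = 313.83500^(1.5) = 5559.70904
g_1 = m₃ / m₂^(3/2) = -5116.27050 / 5559.70904 ≈ -0.9202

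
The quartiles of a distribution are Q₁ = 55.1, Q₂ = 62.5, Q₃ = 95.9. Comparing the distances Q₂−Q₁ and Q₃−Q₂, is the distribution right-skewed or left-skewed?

Q₂ − Q₁ = 7.4;  Q₃ − Q₂ = 33.4
Q₃ − Q₂ > Q₂ − Q₁ ⇒ the upper half is more spread out ⇒ right-skewed.

right-skewed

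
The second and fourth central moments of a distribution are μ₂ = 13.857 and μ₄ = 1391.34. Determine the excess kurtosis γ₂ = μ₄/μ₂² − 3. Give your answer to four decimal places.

4.2459

μ₂² = 13.857² = 192.01645
μ₄/μ₂² = 1391.34 / 192.01645 = 7.24594
γ₂ = 7.24594 − 3 ≈ 4.2459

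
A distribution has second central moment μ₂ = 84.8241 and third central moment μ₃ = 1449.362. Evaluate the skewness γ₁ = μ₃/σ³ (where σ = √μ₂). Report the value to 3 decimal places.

1.855

σ = √μ₂ = √84.8241 = 9.21000
σ³ = μ₂^(3/2) = 781.22996
γ₁ = μ₃/σ³ = 1449.362 / 781.22996 ≈ 1.855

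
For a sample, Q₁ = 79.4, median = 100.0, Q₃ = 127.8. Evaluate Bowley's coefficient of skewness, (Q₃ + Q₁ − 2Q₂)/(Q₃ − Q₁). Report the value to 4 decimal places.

0.1488

numerator: Q₃ + Q₁ − 2Q₂ = 127.8 + 79.4 − 2×100.0 = 7.2000
denominator: Q₃ − Q₁ = 127.8 − 79.4 = 48.4000
Bowley skewness = 7.2000 / 48.4000 ≈ 0.1488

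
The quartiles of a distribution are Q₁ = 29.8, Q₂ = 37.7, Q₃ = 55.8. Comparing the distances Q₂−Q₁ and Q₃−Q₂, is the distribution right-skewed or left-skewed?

Q₂ − Q₁ = 7.9;  Q₃ − Q₂ = 18.1
Q₃ − Q₂ > Q₂ − Q₁ ⇒ the upper half is more spread out ⇒ right-skewed.

right-skewed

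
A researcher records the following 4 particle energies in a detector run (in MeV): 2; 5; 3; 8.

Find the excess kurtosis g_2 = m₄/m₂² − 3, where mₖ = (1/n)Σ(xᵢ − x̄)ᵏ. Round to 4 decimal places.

x̄ = 4.5000
Σ(xᵢ − x̄)² = 21.0000 ⇒ m₂ = 5.25000
Σ(xᵢ − x̄)⁴ = 194.2500 ⇒ m₄ = 48.56250
m₂² = 27.56250
g_2 = m₄/m₂² − 3 = 1.76190 − 3 ≈ -1.2381

-1.2381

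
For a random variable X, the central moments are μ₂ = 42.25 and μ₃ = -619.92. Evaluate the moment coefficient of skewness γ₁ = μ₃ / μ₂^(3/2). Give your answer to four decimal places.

σ = √μ₂ = √42.25 = 6.50000
σ³ = μ₂^(3/2) = 274.62500
γ₁ = μ₃/σ³ = -619.92 / 274.62500 ≈ -2.2573

-2.2573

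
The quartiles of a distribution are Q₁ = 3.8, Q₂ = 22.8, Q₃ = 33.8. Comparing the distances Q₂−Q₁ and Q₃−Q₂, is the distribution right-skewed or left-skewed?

Q₂ − Q₁ = 19.0;  Q₃ − Q₂ = 11.0
Q₂ − Q₁ > Q₃ − Q₂ ⇒ the lower half is more spread out ⇒ left-skewed.

left-skewed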